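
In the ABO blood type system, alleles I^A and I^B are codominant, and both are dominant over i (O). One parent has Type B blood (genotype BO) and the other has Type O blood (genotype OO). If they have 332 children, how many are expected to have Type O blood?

Cross: BO × OO
Possible offspring genotypes: 2 BO, 2 OO
Blood type counts: 2 Type B, 2 Type O
Probability of Type O: 2/4 = 1/2
Expected count = 1/2 × 332 = 166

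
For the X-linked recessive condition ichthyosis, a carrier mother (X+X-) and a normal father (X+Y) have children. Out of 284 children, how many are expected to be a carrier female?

Cross: X+X- × X+Y
Offspring: 1 X+X+, 1 X+Y, 1 X+X-, 1 X-Y
Probability of a carrier female: 1/4
Expected count = 1/4 × 284 = 71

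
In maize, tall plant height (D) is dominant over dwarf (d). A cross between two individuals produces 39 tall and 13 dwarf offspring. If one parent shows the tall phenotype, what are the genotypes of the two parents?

Observed offspring: 39 tall, 13 dwarf
The observed ratio simplifies to 3:1. Dwarf (dd) offspring appear, so each parent must contribute one d allele. The parent stated to show tall carries D, so it is Dd. The other parent is then either Dd or dd: Dd × dd would give a 1:1 split, whereas Dd × Dd gives 3:1 — matching the data. So both parents are heterozygous (Dd × Dd).
Parent genotypes: Dd × Dd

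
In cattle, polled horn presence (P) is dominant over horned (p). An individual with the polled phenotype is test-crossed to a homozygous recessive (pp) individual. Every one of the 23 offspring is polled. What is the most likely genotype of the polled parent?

Test cross: ? × pp
All offspring are polled.
If the unknown parent were heterozygous (Pp), about half of 23 offspring would be horned; none are. The unknown parent is most likely homozygous dominant (PP).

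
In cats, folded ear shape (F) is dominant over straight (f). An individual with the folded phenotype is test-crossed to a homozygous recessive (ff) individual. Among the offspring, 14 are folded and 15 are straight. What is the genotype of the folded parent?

Test cross: ? × ff
Offspring: 14 folded, 15 straight — approximately 1:1.
A 1:1 ratio in a test cross indicates the unknown parent is heterozygous (Ff).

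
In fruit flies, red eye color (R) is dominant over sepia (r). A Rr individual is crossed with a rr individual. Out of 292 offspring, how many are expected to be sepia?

Punnett square for Rr × rr:
Offspring genotypes: 2 Rr, 2 rr
red: 2, sepia: 2
sepia: 2 out of 4 → fraction 1/2
Expected count = 1/2 × 292 = 146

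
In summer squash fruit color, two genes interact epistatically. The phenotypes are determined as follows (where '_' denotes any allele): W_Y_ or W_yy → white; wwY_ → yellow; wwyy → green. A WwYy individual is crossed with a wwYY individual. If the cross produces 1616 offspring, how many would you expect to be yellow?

Cross: WwYy × wwYY — consider each gene separately:
W gene: Ww × ww → 2 Ww, 2 ww → 2 W_ : 2 ww (out of 4)
Y gene: Yy × YY → 2 YY, 2 Yy → 4 Y_ (out of 4)
Genotype classes (out of 4 × 4 = 16): W_Y_ = 2×4 = 8; wwY_ = 2×4 = 8
Apply the phenotype rules: W_Y_ (8) → white; wwY_ (8) → yellow
Phenotype counts (out of 16): 8 white, 8 yellow
yellow: 8 out of 16 → fraction 1/2
Expected count = 1/2 × 1616 = 808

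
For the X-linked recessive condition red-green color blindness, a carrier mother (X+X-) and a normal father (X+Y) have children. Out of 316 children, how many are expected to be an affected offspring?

Cross: X+X- × X+Y
Offspring: 1 X+X+, 1 X+Y, 1 X+X-, 1 X-Y
Probability of an affected offspring: 1/4
Expected count = 1/4 × 316 = 79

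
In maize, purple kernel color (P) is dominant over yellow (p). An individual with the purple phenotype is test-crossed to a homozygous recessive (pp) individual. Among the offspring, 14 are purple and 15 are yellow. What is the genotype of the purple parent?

Test cross: ? × pp
Offspring: 14 purple, 15 yellow — approximately 1:1.
A 1:1 ratio in a test cross indicates the unknown parent is heterozygous (Pp).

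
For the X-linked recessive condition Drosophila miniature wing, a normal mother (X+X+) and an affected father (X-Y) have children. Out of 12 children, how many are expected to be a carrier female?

Cross: X+X+ × X-Y
Offspring: 2 X+X-, 2 X+Y
Probability of a carrier female: 2/4 = 1/2
Expected count = 1/2 × 12 = 6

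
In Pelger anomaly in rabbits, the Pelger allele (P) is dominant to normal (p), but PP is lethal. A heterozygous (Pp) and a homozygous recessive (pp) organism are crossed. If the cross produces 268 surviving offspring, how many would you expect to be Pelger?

Cross: Pp × pp
Punnett square offspring (before lethality): 2 Pp, 2 pp
No PP offspring are produced in this cross.
Pelger: 2 out of 4 → fraction 1/2
Expected count = 1/2 × 268 = 134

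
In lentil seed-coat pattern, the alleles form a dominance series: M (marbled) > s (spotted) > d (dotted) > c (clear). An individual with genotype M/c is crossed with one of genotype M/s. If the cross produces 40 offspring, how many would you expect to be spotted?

Cross: M/c × M/s
Allele dominance: M > s > d > c
Offspring genotypes: 1 M/M, 1 M/s, 1 M/c, 1 s/c
Phenotype counts: 3 marbled, 1 spotted
spotted: 1 out of 4 → fraction 1/4
Expected count = 1/4 × 40 = 10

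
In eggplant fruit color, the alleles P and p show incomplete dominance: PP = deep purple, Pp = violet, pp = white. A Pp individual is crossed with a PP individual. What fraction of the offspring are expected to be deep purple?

Punnett square for Pp × PP:
Offspring genotypes: 2 PP, 2 Pp
Phenotype counts: 2 deep purple, 2 violet
deep purple: 2 out of 4
Probability: 2/4 = 1/2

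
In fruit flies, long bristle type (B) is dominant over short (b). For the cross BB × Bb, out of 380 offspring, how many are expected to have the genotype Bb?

Punnett square for BB × Bb:
Offspring genotypes: 2 BB, 2 Bb
Total offspring: 4
Count with target: 2
Probability: 2/4 = 1/2
Expected count = 1/2 × 380 = 190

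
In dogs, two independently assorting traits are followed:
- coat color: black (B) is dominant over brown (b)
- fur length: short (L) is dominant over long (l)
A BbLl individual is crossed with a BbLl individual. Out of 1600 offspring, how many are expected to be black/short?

Dihybrid cross BbLl × BbLl — consider each gene separately:
coat color: Bb × Bb → 1 BB, 2 Bb, 1 bb → 3 B_ : 1 bb (out of 4)
fur length: Ll × Ll → 1 LL, 2 Ll, 1 ll → 3 L_ : 1 ll (out of 4)
Combine (counts out of 4 × 4 = 16): black/short (B_L_) = 3×3 = 9; black/long (B_ll) = 3×1 = 3; brown/short (bbL_) = 1×3 = 3; brown/long (bbll) = 1×1 = 1
Phenotype counts (out of 16): 9 black/short, 3 black/long, 3 brown/short, 1 brown/long
black/short: 9 out of 16 → fraction 9/16
Expected count = 9/16 × 1600 = 900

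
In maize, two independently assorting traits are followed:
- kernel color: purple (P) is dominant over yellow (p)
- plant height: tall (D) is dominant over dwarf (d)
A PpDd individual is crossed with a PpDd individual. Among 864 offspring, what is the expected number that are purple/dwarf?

Dihybrid cross PpDd × PpDd — consider each gene separately:
kernel color: Pp × Pp → 1 PP, 2 Pp, 1 pp → 3 P_ : 1 pp (out of 4)
plant height: Dd × Dd → 1 DD, 2 Dd, 1 dd → 3 D_ : 1 dd (out of 4)
Combine (counts out of 4 × 4 = 16): purple/tall (P_D_) = 3×3 = 9; purple/dwarf (P_dd) = 3×1 = 3; yellow/tall (ppD_) = 1×3 = 3; yellow/dwarf (ppdd) = 1×1 = 1
Phenotype counts (out of 16): 9 purple/tall, 3 purple/dwarf, 3 yellow/tall, 1 yellow/dwarf
purple/dwarf: 3 out of 16 → fraction 3/16
Expected count = 3/16 × 864 = 162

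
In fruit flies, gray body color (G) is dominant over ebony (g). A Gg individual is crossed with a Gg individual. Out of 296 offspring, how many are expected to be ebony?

Punnett square for Gg × Gg:
Offspring genotypes: 1 GG, 2 Gg, 1 gg
gray: 3, ebony: 1
ebony: 1 out of 4 → fraction 1/4
Expected count = 1/4 × 296 = 74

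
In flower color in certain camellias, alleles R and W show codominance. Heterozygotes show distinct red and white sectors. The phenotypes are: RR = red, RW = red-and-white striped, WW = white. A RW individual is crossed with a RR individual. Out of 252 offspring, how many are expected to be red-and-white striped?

Punnett square for RW × RR:
Offspring genotypes: 2 RR, 2 RW
Phenotype counts: 2 red, 2 red-and-white striped
red-and-white striped: 2 out of 4 → fraction 1/2
Expected count = 1/2 × 252 = 126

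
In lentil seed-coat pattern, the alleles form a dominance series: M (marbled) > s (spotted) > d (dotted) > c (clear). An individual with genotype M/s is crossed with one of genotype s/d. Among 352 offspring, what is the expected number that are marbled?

Cross: M/s × s/d
Allele dominance: M > s > d > c
Offspring genotypes: 1 M/s, 1 M/d, 1 s/s, 1 s/d
Phenotype counts: 2 marbled, 2 spotted
marbled: 2 out of 4 → fraction 1/2
Expected count = 1/2 × 352 = 176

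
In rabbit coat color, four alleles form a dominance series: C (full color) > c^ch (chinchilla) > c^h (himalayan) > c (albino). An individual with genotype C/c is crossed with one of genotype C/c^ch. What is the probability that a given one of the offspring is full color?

Cross: C/c × C/c^ch
Allele dominance: C > c^ch > c^h > c
Offspring genotypes: 1 C/C, 1 C/c^ch, 1 C/c, 1 c^ch/c
Phenotype counts: 3 full color, 1 chinchilla
full color: 3 out of 4
Probability: 3/4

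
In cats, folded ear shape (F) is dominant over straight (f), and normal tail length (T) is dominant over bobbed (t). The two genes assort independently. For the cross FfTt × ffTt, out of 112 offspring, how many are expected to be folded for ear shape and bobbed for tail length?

Dihybrid cross FfTt × ffTt — consider each gene separately:
ear shape: Ff × ff → 2 Ff, 2 ff → 2 F_ : 2 ff (out of 4)
tail length: Tt × Tt → 1 TT, 2 Tt, 1 tt → 3 T_ : 1 tt (out of 4)
Looking for: folded (F_) and bobbed (tt)
P(folded) = 2/4, P(bobbed) = 1/4
P(both) = 2/4 × 1/4 = 2/16 = 1/8
Expected count = 1/8 × 112 = 14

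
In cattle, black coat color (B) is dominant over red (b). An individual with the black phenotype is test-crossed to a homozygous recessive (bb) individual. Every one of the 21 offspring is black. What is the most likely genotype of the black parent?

Test cross: ? × bb
All offspring are black.
If the unknown parent were heterozygous (Bb), about half of 21 offspring would be red; none are. The unknown parent is most likely homozygous dominant (BB).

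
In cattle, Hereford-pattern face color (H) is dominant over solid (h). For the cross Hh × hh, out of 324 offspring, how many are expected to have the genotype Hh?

Punnett square for Hh × hh:
Offspring genotypes: 2 Hh, 2 hh
Total offspring: 4
Count with target: 2
Probability: 2/4 = 1/2
Expected count = 1/2 × 324 = 162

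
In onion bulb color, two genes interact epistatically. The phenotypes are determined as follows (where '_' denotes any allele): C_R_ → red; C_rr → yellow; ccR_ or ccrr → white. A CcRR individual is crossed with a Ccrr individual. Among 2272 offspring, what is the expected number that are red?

Cross: CcRR × Ccrr — consider each gene separately:
C gene: Cc × Cc → 1 CC, 2 Cc, 1 cc → 3 C_ : 1 cc (out of 4)
R gene: RR × rr → 4 Rr → 4 R_ (out of 4)
Genotype classes (out of 4 × 4 = 16): C_R_ = 3×4 = 12; ccR_ = 1×4 = 4
Apply the phenotype rules: C_R_ (12) → red; ccR_ (4) → white
Phenotype counts (out of 16): 12 red, 4 white
red: 12 out of 16 → fraction 3/4
Expected count = 3/4 × 2272 = 1704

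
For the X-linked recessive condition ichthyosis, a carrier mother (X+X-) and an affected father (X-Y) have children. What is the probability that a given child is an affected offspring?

Cross: X+X- × X-Y
Offspring: 1 X+X-, 1 X+Y, 1 X-X-, 1 X-Y
Probability of an affected offspring: 2/4 = 1/2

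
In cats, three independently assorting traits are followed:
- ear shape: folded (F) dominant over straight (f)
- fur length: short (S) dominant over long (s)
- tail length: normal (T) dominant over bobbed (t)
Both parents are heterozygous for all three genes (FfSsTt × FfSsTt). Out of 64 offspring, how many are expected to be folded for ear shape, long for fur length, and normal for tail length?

Trihybrid cross: FfSsTt × FfSsTt
Each trait segregates independently with a 3:1 phenotypic ratio, so each gene contributes 3/4 (dominant) or 1/4 (recessive).
Target: folded (ear shape), long (fur length), normal (tail length)
Probability = product of independent per-trait probabilities
= 3/4 × 1/4 × 3/4 = 9/64
Expected count = 9/64 × 64 = 9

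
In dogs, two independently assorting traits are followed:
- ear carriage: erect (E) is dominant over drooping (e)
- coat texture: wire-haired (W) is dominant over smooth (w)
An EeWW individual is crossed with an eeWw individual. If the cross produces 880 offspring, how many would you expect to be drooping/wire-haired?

Dihybrid cross EeWW × eeWw — consider each gene separately:
ear carriage: Ee × ee → 2 Ee, 2 ee → 2 E_ : 2 ee (out of 4)
coat texture: WW × Ww → 2 WW, 2 Ww → 4 W_ (out of 4)
Combine (counts out of 4 × 4 = 16): erect/wire-haired (E_W_) = 2×4 = 8; drooping/wire-haired (eeW_) = 2×4 = 8
Phenotype counts (out of 16): 8 erect/wire-haired, 8 drooping/wire-haired
drooping/wire-haired: 8 out of 16 → fraction 1/2
Expected count = 1/2 × 880 = 440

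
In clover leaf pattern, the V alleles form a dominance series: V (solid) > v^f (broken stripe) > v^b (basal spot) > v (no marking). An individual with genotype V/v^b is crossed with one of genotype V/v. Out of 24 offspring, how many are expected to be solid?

Cross: V/v^b × V/v
Allele dominance: V > v^f > v^b > v
Offspring genotypes: 1 V/V, 1 V/v, 1 V/v^b, 1 v^b/v
Phenotype counts: 3 solid, 1 basal spot
solid: 3 out of 4 → fraction 3/4
Expected count = 3/4 × 24 = 18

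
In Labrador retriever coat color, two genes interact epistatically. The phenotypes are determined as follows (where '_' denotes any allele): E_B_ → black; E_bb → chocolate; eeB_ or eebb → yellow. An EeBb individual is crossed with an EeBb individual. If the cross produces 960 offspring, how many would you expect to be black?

Cross: EeBb × EeBb — consider each gene separately:
E gene: Ee × Ee → 1 EE, 2 Ee, 1 ee → 3 E_ : 1 ee (out of 4)
B gene: Bb × Bb → 1 BB, 2 Bb, 1 bb → 3 B_ : 1 bb (out of 4)
Genotype classes (out of 4 × 4 = 16): E_B_ = 3×3 = 9; E_bb = 3×1 = 3; eeB_ = 1×3 = 3; eebb = 1×1 = 1
Apply the phenotype rules: E_B_ (9) → black; E_bb (3) → chocolate; eeB_ (3) + eebb (1) → yellow
Phenotype counts (out of 16): 9 black, 3 chocolate, 4 yellow
black: 9 out of 16 → fraction 9/16
Expected count = 9/16 × 960 = 540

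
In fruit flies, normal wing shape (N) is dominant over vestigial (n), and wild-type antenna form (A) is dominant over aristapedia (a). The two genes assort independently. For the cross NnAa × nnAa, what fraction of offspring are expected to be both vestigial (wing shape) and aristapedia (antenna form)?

Dihybrid cross NnAa × nnAa — consider each gene separately:
wing shape: Nn × nn → 2 Nn, 2 nn → 2 N_ : 2 nn (out of 4)
antenna form: Aa × Aa → 1 AA, 2 Aa, 1 aa → 3 A_ : 1 aa (out of 4)
Looking for: vestigial (nn) and aristapedia (aa)
P(vestigial) = 2/4, P(aristapedia) = 1/4
P(both) = 2/4 × 1/4 = 2/16 = 1/8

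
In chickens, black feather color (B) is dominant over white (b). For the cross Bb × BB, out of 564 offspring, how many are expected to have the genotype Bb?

Punnett square for Bb × BB:
Offspring genotypes: 2 BB, 2 Bb
Total offspring: 4
Count with target: 2
Probability: 2/4 = 1/2
Expected count = 1/2 × 564 = 282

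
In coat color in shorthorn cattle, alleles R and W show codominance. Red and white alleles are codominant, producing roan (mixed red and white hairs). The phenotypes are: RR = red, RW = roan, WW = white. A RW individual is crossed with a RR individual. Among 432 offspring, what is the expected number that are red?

Punnett square for RW × RR:
Offspring genotypes: 2 RR, 2 RW
Phenotype counts: 2 red, 2 roan
red: 2 out of 4 → fraction 1/2
Expected count = 1/2 × 432 = 216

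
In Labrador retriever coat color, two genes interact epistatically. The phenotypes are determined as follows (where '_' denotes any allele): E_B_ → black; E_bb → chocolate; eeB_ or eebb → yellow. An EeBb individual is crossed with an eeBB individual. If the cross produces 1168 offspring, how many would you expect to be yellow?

Cross: EeBb × eeBB — consider each gene separately:
E gene: Ee × ee → 2 Ee, 2 ee → 2 E_ : 2 ee (out of 4)
B gene: Bb × BB → 2 BB, 2 Bb → 4 B_ (out of 4)
Genotype classes (out of 4 × 4 = 16): E_B_ = 2×4 = 8; eeB_ = 2×4 = 8
Apply the phenotype rules: E_B_ (8) → black; eeB_ (8) → yellow
Phenotype counts (out of 16): 8 black, 8 yellow
yellow: 8 out of 16 → fraction 1/2
Expected count = 1/2 × 1168 = 584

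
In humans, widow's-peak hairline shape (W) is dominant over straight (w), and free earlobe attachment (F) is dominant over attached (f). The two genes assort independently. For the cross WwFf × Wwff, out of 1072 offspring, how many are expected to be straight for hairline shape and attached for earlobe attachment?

Dihybrid cross WwFf × Wwff — consider each gene separately:
hairline shape: Ww × Ww → 1 WW, 2 Ww, 1 ww → 3 W_ : 1 ww (out of 4)
earlobe attachment: Ff × ff → 2 Ff, 2 ff → 2 F_ : 2 ff (out of 4)
Looking for: straight (ww) and attached (ff)
P(straight) = 1/4, P(attached) = 2/4
P(both) = 1/4 × 2/4 = 2/16 = 1/8
Expected count = 1/8 × 1072 = 134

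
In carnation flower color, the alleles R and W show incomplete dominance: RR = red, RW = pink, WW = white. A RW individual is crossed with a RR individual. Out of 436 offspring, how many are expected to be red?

Punnett square for RW × RR:
Offspring genotypes: 2 RR, 2 RW
Phenotype counts: 2 red, 2 pink
red: 2 out of 4 → fraction 1/2
Expected count = 1/2 × 436 = 218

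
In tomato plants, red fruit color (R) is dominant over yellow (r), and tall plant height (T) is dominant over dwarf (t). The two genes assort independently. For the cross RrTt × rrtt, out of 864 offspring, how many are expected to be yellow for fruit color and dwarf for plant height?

Dihybrid cross RrTt × rrtt — consider each gene separately:
fruit color: Rr × rr → 2 Rr, 2 rr → 2 R_ : 2 rr (out of 4)
plant height: Tt × tt → 2 Tt, 2 tt → 2 T_ : 2 tt (out of 4)
Looking for: yellow (rr) and dwarf (tt)
P(yellow) = 2/4, P(dwarf) = 2/4
P(both) = 2/4 × 2/4 = 4/16 = 1/4
Expected count = 1/4 × 864 = 216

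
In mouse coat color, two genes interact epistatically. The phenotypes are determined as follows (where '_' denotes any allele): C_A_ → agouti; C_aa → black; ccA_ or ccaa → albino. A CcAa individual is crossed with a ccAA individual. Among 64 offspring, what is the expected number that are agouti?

Cross: CcAa × ccAA — consider each gene separately:
C gene: Cc × cc → 2 Cc, 2 cc → 2 C_ : 2 cc (out of 4)
A gene: Aa × AA → 2 AA, 2 Aa → 4 A_ (out of 4)
Genotype classes (out of 4 × 4 = 16): C_A_ = 2×4 = 8; ccA_ = 2×4 = 8
Apply the phenotype rules: C_A_ (8) → agouti; ccA_ (8) → albino
Phenotype counts (out of 16): 8 agouti, 8 albino
agouti: 8 out of 16 → fraction 1/2
Expected count = 1/2 × 64 = 32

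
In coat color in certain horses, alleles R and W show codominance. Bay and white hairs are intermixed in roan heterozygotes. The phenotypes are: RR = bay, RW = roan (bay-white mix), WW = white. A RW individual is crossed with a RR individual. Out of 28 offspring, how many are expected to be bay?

Punnett square for RW × RR:
Offspring genotypes: 2 RR, 2 RW
Phenotype counts: 2 bay, 2 roan (bay-white mix)
bay: 2 out of 4 → fraction 1/2
Expected count = 1/2 × 28 = 14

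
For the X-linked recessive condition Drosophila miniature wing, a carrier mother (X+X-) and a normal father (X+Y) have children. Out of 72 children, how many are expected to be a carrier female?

Cross: X+X- × X+Y
Offspring: 1 X+X+, 1 X+Y, 1 X+X-, 1 X-Y
Probability of a carrier female: 1/4
Expected count = 1/4 × 72 = 18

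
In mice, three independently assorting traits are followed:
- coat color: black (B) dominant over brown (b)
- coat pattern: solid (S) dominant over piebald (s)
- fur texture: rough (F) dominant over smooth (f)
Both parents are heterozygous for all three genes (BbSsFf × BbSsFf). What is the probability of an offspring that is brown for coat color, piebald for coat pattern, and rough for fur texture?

Trihybrid cross: BbSsFf × BbSsFf
Each trait segregates independently with a 3:1 phenotypic ratio, so each gene contributes 3/4 (dominant) or 1/4 (recessive).
Target: brown (coat color), piebald (coat pattern), rough (fur texture)
Probability = product of independent per-trait probabilities
= 1/4 × 1/4 × 3/4 = 3/64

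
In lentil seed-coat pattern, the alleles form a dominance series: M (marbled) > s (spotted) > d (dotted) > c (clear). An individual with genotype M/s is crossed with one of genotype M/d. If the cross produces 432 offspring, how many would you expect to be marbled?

Cross: M/s × M/d
Allele dominance: M > s > d > c
Offspring genotypes: 1 M/M, 1 M/d, 1 M/s, 1 s/d
Phenotype counts: 3 marbled, 1 spotted
marbled: 3 out of 4 → fraction 3/4
Expected count = 3/4 × 432 = 324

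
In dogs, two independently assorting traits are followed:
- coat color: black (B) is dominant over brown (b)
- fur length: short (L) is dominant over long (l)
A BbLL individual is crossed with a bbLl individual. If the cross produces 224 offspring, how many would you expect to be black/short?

Dihybrid cross BbLL × bbLl — consider each gene separately:
coat color: Bb × bb → 2 Bb, 2 bb → 2 B_ : 2 bb (out of 4)
fur length: LL × Ll → 2 LL, 2 Ll → 4 L_ (out of 4)
Combine (counts out of 4 × 4 = 16): black/short (B_L_) = 2×4 = 8; brown/short (bbL_) = 2×4 = 8
Phenotype counts (out of 16): 8 black/short, 8 brown/short
black/short: 8 out of 16 → fraction 1/2
Expected count = 1/2 × 224 = 112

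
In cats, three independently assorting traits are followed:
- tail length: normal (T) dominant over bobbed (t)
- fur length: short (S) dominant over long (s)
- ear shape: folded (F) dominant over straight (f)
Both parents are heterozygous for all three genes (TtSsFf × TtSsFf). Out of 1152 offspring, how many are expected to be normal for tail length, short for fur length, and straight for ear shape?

Trihybrid cross: TtSsFf × TtSsFf
Each trait segregates independently with a 3:1 phenotypic ratio, so each gene contributes 3/4 (dominant) or 1/4 (recessive).
Target: normal (tail length), short (fur length), straight (ear shape)
Probability = product of independent per-trait probabilities
= 3/4 × 3/4 × 1/4 = 9/64
Expected count = 9/64 × 1152 = 162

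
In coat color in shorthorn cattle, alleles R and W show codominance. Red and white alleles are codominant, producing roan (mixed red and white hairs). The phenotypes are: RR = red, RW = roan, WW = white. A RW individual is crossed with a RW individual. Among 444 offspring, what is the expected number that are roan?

Punnett square for RW × RW:
Offspring genotypes: 1 RR, 2 RW, 1 WW
Phenotype counts: 1 red, 2 roan, 1 white
roan: 2 out of 4 → fraction 1/2
Expected count = 1/2 × 444 = 222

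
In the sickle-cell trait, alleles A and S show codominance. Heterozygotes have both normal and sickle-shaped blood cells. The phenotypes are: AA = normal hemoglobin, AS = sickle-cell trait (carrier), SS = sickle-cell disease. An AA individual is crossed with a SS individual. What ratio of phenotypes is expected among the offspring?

Punnett square for AA × SS:
Offspring genotypes: 4 AS
Phenotype counts: 4 sickle-cell trait (carrier)
Ratio: all sickle-cell trait (carrier)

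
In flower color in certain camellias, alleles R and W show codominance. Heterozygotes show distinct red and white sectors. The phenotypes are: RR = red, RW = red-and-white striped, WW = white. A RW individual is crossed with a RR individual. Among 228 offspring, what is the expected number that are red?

Punnett square for RW × RR:
Offspring genotypes: 2 RR, 2 RW
Phenotype counts: 2 red, 2 red-and-white striped
red: 2 out of 4 → fraction 1/2
Expected count = 1/2 × 228 = 114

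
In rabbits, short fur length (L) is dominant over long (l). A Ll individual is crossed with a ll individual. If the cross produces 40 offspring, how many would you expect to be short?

Punnett square for Ll × ll:
Offspring genotypes: 2 Ll, 2 ll
short: 2, long: 2
short: 2 out of 4 → fraction 1/2
Expected count = 1/2 × 40 = 20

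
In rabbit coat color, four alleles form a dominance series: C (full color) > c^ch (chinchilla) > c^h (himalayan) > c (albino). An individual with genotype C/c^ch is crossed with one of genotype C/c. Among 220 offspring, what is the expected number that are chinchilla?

Cross: C/c^ch × C/c
Allele dominance: C > c^ch > c^h > c
Offspring genotypes: 1 C/C, 1 C/c, 1 C/c^ch, 1 c^ch/c
Phenotype counts: 3 full color, 1 chinchilla
chinchilla: 1 out of 4 → fraction 1/4
Expected count = 1/4 × 220 = 55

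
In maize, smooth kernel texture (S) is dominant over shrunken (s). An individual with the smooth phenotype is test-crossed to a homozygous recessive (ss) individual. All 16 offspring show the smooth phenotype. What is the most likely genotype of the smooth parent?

Test cross: ? × ss
All offspring are smooth.
If the unknown parent were heterozygous (Ss), about half of 16 offspring would be shrunken; none are. The unknown parent is most likely homozygous dominant (SS).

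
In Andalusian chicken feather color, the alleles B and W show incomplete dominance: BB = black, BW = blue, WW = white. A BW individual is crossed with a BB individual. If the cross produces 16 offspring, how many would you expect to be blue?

Punnett square for BW × BB:
Offspring genotypes: 2 BB, 2 BW
Phenotype counts: 2 black, 2 blue
blue: 2 out of 4 → fraction 1/2
Expected count = 1/2 × 16 = 8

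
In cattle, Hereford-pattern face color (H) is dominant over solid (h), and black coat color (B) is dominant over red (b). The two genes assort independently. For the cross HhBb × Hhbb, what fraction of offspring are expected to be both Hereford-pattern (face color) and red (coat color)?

Dihybrid cross HhBb × Hhbb — consider each gene separately:
face color: Hh × Hh → 1 HH, 2 Hh, 1 hh → 3 H_ : 1 hh (out of 4)
coat color: Bb × bb → 2 Bb, 2 bb → 2 B_ : 2 bb (out of 4)
Looking for: Hereford-pattern (H_) and red (bb)
P(Hereford-pattern) = 3/4, P(red) = 2/4
P(both) = 3/4 × 2/4 = 6/16 = 3/8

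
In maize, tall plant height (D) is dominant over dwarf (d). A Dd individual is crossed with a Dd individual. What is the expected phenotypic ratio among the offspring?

Punnett square for Dd × Dd:
Offspring genotypes: 1 DD, 2 Dd, 1 dd
tall: 3, dwarf: 1
Ratio: 3:1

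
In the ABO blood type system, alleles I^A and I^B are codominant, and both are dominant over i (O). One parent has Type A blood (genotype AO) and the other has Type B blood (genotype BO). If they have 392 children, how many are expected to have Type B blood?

Cross: AO × BO
Possible offspring genotypes: 1 AB, 1 AO, 1 BO, 1 OO
Blood type counts: 1 Type AB, 1 Type A, 1 Type B, 1 Type O
Probability of Type B: 1/4
Expected count = 1/4 × 392 = 98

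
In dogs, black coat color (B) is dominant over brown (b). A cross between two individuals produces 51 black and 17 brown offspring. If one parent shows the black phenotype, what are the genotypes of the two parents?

Observed offspring: 51 black, 17 brown
The observed ratio simplifies to 3:1. Brown (bb) offspring appear, so each parent must contribute one b allele. The parent stated to show black carries B, so it is Bb. The other parent is then either Bb or bb: Bb × bb would give a 1:1 split, whereas Bb × Bb gives 3:1 — matching the data. So both parents are heterozygous (Bb × Bb).
Parent genotypes: Bb × Bb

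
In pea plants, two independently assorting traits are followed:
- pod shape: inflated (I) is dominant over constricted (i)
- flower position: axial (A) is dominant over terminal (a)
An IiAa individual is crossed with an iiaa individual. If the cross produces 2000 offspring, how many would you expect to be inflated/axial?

Dihybrid cross IiAa × iiaa — consider each gene separately:
pod shape: Ii × ii → 2 Ii, 2 ii → 2 I_ : 2 ii (out of 4)
flower position: Aa × aa → 2 Aa, 2 aa → 2 A_ : 2 aa (out of 4)
Combine (counts out of 4 × 4 = 16): inflated/axial (I_A_) = 2×2 = 4; inflated/terminal (I_aa) = 2×2 = 4; constricted/axial (iiA_) = 2×2 = 4; constricted/terminal (iiaa) = 2×2 = 4
Phenotype counts (out of 16): 4 inflated/axial, 4 inflated/terminal, 4 constricted/axial, 4 constricted/terminal
inflated/axial: 4 out of 16 → fraction 1/4
Expected count = 1/4 × 2000 = 500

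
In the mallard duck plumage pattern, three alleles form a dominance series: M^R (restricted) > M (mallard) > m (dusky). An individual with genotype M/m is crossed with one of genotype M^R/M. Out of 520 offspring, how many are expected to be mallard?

Cross: M/m × M^R/M
Allele dominance: M^R > M > m
Offspring genotypes: 1 M^R/M, 1 M/M, 1 M^R/m, 1 M/m
Phenotype counts: 2 restricted, 2 mallard
mallard: 2 out of 4 → fraction 1/2
Expected count = 1/2 × 520 = 260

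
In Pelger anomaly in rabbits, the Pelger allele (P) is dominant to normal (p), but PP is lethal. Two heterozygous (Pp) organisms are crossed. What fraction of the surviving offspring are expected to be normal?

Cross: Pp × Pp
Punnett square offspring (before lethality): 1 PP, 2 Pp, 1 pp
The PP genotype is lethal (embryos die); surviving offspring: 2 Pp, 1 pp
normal: 1 out of 3
Probability: 1/3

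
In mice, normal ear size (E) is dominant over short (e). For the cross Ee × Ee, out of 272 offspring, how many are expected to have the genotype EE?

Punnett square for Ee × Ee:
Offspring genotypes: 1 EE, 2 Ee, 1 ee
Total offspring: 4
Count with target: 1
Probability: 1/4
Expected count = 1/4 × 272 = 68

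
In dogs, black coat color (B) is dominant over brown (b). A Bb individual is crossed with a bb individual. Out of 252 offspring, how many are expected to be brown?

Punnett square for Bb × bb:
Offspring genotypes: 2 Bb, 2 bb
black: 2, brown: 2
brown: 2 out of 4 → fraction 1/2
Expected count = 1/2 × 252 = 126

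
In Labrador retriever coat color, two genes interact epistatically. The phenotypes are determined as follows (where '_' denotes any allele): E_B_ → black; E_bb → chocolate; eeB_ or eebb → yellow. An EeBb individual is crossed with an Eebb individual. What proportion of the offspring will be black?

Cross: EeBb × Eebb — consider each gene separately:
E gene: Ee × Ee → 1 EE, 2 Ee, 1 ee → 3 E_ : 1 ee (out of 4)
B gene: Bb × bb → 2 Bb, 2 bb → 2 B_ : 2 bb (out of 4)
Genotype classes (out of 4 × 4 = 16): E_B_ = 3×2 = 6; E_bb = 3×2 = 6; eeB_ = 1×2 = 2; eebb = 1×2 = 2
Apply the phenotype rules: E_B_ (6) → black; E_bb (6) → chocolate; eeB_ (2) + eebb (2) → yellow
Phenotype counts (out of 16): 6 black, 6 chocolate, 4 yellow
black: 6 out of 16
Probability: 6/16 = 3/8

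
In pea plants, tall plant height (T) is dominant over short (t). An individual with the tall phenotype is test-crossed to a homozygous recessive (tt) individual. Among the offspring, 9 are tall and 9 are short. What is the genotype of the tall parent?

Test cross: ? × tt
Offspring: 9 tall, 9 short — approximately 1:1.
A 1:1 ratio in a test cross indicates the unknown parent is heterozygous (Tt).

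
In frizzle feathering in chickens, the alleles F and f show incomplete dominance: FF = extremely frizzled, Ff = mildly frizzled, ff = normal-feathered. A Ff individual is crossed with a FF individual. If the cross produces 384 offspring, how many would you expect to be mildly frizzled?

Punnett square for Ff × FF:
Offspring genotypes: 2 FF, 2 Ff
Phenotype counts: 2 extremely frizzled, 2 mildly frizzled
mildly frizzled: 2 out of 4 → fraction 1/2
Expected count = 1/2 × 384 = 192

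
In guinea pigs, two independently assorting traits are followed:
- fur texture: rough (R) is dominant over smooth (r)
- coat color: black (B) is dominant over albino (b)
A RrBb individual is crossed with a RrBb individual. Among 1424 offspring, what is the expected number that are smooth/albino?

Dihybrid cross RrBb × RrBb — consider each gene separately:
fur texture: Rr × Rr → 1 RR, 2 Rr, 1 rr → 3 R_ : 1 rr (out of 4)
coat color: Bb × Bb → 1 BB, 2 Bb, 1 bb → 3 B_ : 1 bb (out of 4)
Combine (counts out of 4 × 4 = 16): rough/black (R_B_) = 3×3 = 9; rough/albino (R_bb) = 3×1 = 3; smooth/black (rrB_) = 1×3 = 3; smooth/albino (rrbb) = 1×1 = 1
Phenotype counts (out of 16): 9 rough/black, 3 rough/albino, 3 smooth/black, 1 smooth/albino
smooth/albino: 1 out of 16 → fraction 1/16
Expected count = 1/16 × 1424 = 89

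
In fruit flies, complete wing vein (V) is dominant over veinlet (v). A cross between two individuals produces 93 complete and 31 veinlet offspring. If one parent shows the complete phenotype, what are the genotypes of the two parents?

Observed offspring: 93 complete, 31 veinlet
The observed ratio simplifies to 3:1. Veinlet (vv) offspring appear, so each parent must contribute one v allele. The parent stated to show complete carries V, so it is Vv. The other parent is then either Vv or vv: Vv × vv would give a 1:1 split, whereas Vv × Vv gives 3:1 — matching the data. So both parents are heterozygous (Vv × Vv).
Parent genotypes: Vv × Vv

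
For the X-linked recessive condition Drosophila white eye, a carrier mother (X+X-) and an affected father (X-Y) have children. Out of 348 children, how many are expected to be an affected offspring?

Cross: X+X- × X-Y
Offspring: 1 X+X-, 1 X+Y, 1 X-X-, 1 X-Y
Probability of an affected offspring: 2/4 = 1/2
Expected count = 1/2 × 348 = 174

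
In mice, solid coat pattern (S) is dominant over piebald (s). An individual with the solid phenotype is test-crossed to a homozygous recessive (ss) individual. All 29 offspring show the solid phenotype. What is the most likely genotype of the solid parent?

Test cross: ? × ss
All offspring are solid.
If the unknown parent were heterozygous (Ss), about half of 29 offspring would be piebald; none are. The unknown parent is most likely homozygous dominant (SS).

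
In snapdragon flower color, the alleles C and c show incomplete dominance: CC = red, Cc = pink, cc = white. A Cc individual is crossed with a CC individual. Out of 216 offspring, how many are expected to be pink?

Punnett square for Cc × CC:
Offspring genotypes: 2 CC, 2 Cc
Phenotype counts: 2 red, 2 pink
pink: 2 out of 4 → fraction 1/2
Expected count = 1/2 × 216 = 108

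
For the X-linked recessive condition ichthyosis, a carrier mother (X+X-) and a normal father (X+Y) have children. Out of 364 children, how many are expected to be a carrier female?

Cross: X+X- × X+Y
Offspring: 1 X+X+, 1 X+Y, 1 X+X-, 1 X-Y
Probability of a carrier female: 1/4
Expected count = 1/4 × 364 = 91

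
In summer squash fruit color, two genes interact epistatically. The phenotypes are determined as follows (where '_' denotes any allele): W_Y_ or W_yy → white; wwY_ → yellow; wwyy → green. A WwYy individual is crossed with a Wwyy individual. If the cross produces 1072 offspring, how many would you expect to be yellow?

Cross: WwYy × Wwyy — consider each gene separately:
W gene: Ww × Ww → 1 WW, 2 Ww, 1 ww → 3 W_ : 1 ww (out of 4)
Y gene: Yy × yy → 2 Yy, 2 yy → 2 Y_ : 2 yy (out of 4)
Genotype classes (out of 4 × 4 = 16): W_Y_ = 3×2 = 6; W_yy = 3×2 = 6; wwY_ = 1×2 = 2; wwyy = 1×2 = 2
Apply the phenotype rules: W_Y_ (6) + W_yy (6) → white; wwY_ (2) → yellow; wwyy (2) → green
Phenotype counts (out of 16): 12 white, 2 yellow, 2 green
yellow: 2 out of 16 → fraction 1/8
Expected count = 1/8 × 1072 = 134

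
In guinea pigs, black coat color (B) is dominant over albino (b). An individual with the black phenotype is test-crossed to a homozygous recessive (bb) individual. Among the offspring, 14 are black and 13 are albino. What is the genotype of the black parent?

Test cross: ? × bb
Offspring: 14 black, 13 albino — approximately 1:1.
A 1:1 ratio in a test cross indicates the unknown parent is heterozygous (Bb).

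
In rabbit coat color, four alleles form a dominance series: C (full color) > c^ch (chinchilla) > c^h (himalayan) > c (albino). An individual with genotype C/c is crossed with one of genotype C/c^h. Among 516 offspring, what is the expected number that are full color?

Cross: C/c × C/c^h
Allele dominance: C > c^ch > c^h > c
Offspring genotypes: 1 C/C, 1 C/c^h, 1 C/c, 1 c^h/c
Phenotype counts: 3 full color, 1 himalayan
full color: 3 out of 4 → fraction 3/4
Expected count = 3/4 × 516 = 387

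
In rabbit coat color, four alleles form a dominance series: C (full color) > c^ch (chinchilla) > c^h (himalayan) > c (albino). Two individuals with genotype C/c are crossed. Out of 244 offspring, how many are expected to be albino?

Cross: C/c × C/c
Allele dominance: C > c^ch > c^h > c
Offspring genotypes: 1 C/C, 2 C/c, 1 c/c
Phenotype counts: 3 full color, 1 albino
albino: 1 out of 4 → fraction 1/4
Expected count = 1/4 × 244 = 61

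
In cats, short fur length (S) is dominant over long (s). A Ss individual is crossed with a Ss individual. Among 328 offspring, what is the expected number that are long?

Punnett square for Ss × Ss:
Offspring genotypes: 1 SS, 2 Ss, 1 ss
short: 3, long: 1
long: 1 out of 4 → fraction 1/4
Expected count = 1/4 × 328 = 82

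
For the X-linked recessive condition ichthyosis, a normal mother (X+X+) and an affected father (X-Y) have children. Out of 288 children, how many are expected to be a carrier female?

Cross: X+X+ × X-Y
Offspring: 2 X+X-, 2 X+Y
Probability of a carrier female: 2/4 = 1/2
Expected count = 1/2 × 288 = 144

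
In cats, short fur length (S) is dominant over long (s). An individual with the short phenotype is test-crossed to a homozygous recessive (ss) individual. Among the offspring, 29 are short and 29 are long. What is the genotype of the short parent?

Test cross: ? × ss
Offspring: 29 short, 29 long — approximately 1:1.
A 1:1 ratio in a test cross indicates the unknown parent is heterozygous (Ss).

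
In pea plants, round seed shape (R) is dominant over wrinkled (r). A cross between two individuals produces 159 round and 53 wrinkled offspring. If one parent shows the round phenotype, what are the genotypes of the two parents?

Observed offspring: 159 round, 53 wrinkled
The observed ratio simplifies to 3:1. Wrinkled (rr) offspring appear, so each parent must contribute one r allele. The parent stated to show round carries R, so it is Rr. The other parent is then either Rr or rr: Rr × rr would give a 1:1 split, whereas Rr × Rr gives 3:1 — matching the data. So both parents are heterozygous (Rr × Rr).
Parent genotypes: Rr × Rr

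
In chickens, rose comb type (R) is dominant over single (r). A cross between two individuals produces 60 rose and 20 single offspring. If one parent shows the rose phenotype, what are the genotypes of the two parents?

Observed offspring: 60 rose, 20 single
The observed ratio simplifies to 3:1. Single (rr) offspring appear, so each parent must contribute one r allele. The parent stated to show rose carries R, so it is Rr. The other parent is then either Rr or rr: Rr × rr would give a 1:1 split, whereas Rr × Rr gives 3:1 — matching the data. So both parents are heterozygous (Rr × Rr).
Parent genotypes: Rr × Rr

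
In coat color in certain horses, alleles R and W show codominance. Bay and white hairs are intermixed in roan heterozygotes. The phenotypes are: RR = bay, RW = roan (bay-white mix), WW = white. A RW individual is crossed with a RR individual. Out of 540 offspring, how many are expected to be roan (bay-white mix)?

Punnett square for RW × RR:
Offspring genotypes: 2 RR, 2 RW
Phenotype counts: 2 bay, 2 roan (bay-white mix)
roan (bay-white mix): 2 out of 4 → fraction 1/2
Expected count = 1/2 × 540 = 270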